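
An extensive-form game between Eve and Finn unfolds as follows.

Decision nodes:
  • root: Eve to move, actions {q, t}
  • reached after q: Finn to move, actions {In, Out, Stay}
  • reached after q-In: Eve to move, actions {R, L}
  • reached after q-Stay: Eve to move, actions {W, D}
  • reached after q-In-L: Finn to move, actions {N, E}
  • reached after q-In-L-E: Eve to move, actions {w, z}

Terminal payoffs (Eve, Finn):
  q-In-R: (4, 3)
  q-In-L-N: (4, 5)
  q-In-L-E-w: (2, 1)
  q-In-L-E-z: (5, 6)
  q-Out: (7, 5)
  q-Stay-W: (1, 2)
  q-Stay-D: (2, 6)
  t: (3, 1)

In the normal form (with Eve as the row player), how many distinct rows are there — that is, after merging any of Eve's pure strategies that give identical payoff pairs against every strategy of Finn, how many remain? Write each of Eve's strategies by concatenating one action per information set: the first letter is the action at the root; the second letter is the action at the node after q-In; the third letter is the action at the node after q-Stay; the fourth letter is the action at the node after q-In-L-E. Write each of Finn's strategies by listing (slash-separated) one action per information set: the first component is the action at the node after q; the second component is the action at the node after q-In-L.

7

Eve has 16 pure strategies: qRWw, qRWz, qRDw, qRDz, qLWw, qLWz, qLDw, qLDz, tRWw, tRWz, tRDw, tRDz, tLWw, tLWz, tLDw, tLDz. Columns: In/N, In/E, Out/N, Out/E, Stay/N, Stay/E.
{qRWw, qRWz} → row (4,3) (4,3) (7,5) (7,5) (1,2) (1,2)
{qRDw, qRDz} → row (4,3) (4,3) (7,5) (7,5) (2,6) (2,6)
{qLWw} → row (4,5) (2,1) (7,5) (7,5) (1,2) (1,2)
{qLWz} → row (4,5) (5,6) (7,5) (7,5) (1,2) (1,2)
{qLDw} → row (4,5) (2,1) (7,5) (7,5) (2,6) (2,6)
{qLDz} → row (4,5) (5,6) (7,5) (7,5) (2,6) (2,6)
{tRWw, tRWz, tRDw, tRDz, tLWw, tLWz, tLDw, tLDz} → row (3,1) (3,1) (3,1) (3,1) (3,1) (3,1)
That's 7 distinct rows out of 16 strategies.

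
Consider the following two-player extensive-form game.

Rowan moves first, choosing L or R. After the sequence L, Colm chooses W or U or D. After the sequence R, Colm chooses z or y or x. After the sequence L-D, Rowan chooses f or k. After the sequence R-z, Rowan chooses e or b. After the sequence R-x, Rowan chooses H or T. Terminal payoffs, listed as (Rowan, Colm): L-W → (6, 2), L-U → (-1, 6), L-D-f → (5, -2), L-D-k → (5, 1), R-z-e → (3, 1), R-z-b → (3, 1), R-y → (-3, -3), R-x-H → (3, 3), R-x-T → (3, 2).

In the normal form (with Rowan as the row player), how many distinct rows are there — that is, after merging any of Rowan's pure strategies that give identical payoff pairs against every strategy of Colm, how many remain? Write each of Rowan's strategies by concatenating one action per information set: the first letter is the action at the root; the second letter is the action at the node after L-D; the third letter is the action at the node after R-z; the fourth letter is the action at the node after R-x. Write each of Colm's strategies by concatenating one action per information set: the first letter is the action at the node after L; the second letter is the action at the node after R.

4

Rowan has 16 pure strategies: LfeH, LfeT, LfbH, LfbT, LkeH, LkeT, LkbH, LkbT, RfeH, RfeT, RfbH, RfbT, RkeH, RkeT, RkbH, RkbT. Columns: Wz, Wy, Wx, Uz, Uy, Ux, Dz, Dy, Dx.
{LfeH, LfeT, LfbH, LfbT} → row (6,2) (6,2) (6,2) (-1,6) (-1,6) (-1,6) (5,-2) (5,-2) (5,-2)
{LkeH, LkeT, LkbH, LkbT} → row (6,2) (6,2) (6,2) (-1,6) (-1,6) (-1,6) (5,1) (5,1) (5,1)
{RfeH, RfbH, RkeH, RkbH} → row (3,1) (-3,-3) (3,3) (3,1) (-3,-3) (3,3) (3,1) (-3,-3) (3,3)
{RfeT, RfbT, RkeT, RkbT} → row (3,1) (-3,-3) (3,2) (3,1) (-3,-3) (3,2) (3,1) (-3,-3) (3,2)
That's 4 distinct rows out of 16 strategies.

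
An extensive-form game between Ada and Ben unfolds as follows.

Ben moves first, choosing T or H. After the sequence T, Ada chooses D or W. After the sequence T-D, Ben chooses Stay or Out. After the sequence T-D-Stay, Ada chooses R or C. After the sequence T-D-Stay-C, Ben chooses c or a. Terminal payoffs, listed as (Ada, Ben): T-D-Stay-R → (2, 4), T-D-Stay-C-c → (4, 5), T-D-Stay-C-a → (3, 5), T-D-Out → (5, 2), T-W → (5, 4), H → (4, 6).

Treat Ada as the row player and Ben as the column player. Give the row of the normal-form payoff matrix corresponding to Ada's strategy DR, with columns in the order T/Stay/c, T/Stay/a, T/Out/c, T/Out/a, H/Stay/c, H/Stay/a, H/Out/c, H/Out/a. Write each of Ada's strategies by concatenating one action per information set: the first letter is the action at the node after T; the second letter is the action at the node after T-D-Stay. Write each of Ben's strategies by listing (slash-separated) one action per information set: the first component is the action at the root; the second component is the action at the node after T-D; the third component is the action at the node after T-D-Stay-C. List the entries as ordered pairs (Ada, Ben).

(2,4) (2,4) (5,2) (5,2) (4,6) (4,6) (4,6) (4,6)

vs T/Stay/c: Ben plays T → Ada plays D at [T] → Ben plays Stay at [T-D] → Ada plays R at [T-D-Stay] → (2, 4)
vs T/Stay/a: Ben plays T → Ada plays D at [T] → Ben plays Stay at [T-D] → Ada plays R at [T-D-Stay] → (2, 4)
vs T/Out/c: Ben plays T → Ada plays D at [T] → Ben plays Out at [T-D] → (5, 2)
vs T/Out/a: Ben plays T → Ada plays D at [T] → Ben plays Out at [T-D] → (5, 2)
vs H/Stay/c: Ben plays H → (4, 6)
vs H/Stay/a: Ben plays H → (4, 6)
vs H/Out/c: Ben plays H → (4, 6)
vs H/Out/a: Ben plays H → (4, 6)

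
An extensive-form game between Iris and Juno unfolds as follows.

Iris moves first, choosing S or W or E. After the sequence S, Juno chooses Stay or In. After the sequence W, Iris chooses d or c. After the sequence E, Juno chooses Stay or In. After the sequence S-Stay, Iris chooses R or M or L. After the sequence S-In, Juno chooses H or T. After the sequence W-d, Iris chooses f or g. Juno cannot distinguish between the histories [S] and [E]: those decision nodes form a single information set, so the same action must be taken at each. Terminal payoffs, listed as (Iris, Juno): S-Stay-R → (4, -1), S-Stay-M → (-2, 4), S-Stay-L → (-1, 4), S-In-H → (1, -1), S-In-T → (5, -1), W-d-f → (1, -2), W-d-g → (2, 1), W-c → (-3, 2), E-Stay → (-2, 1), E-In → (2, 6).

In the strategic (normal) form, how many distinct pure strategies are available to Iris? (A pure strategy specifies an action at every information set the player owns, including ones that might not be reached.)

Iris owns the root with actions {S, W, E} — three choices.
Iris owns the node after W with actions {d, c} — two choices.
Iris owns the node after S-Stay with actions {R, M, L} — three choices.
Iris owns the node after W-d with actions {f, g} — two choices.
A pure strategy fixes one action at each information set independently, so the count is the product 3 × 2 × 3 × 2 = 36.

36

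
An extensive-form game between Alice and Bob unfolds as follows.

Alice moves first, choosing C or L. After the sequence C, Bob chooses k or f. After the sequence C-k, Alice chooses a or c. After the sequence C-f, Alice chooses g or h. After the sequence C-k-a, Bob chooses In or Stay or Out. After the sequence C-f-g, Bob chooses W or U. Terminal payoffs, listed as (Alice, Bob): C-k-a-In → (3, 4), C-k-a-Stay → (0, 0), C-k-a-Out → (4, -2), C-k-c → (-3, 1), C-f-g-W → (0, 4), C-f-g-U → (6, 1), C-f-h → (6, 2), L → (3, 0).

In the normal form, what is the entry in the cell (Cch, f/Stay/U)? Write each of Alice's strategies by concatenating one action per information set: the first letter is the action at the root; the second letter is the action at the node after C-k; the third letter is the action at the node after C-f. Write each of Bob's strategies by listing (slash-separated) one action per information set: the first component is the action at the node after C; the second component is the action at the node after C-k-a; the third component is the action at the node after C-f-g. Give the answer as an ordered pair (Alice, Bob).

Trace the play path from the root:
  Alice plays C
  Bob plays f at [C]
  Alice plays h at [C-f]
→ terminal payoff (6, 2).
(Alice's choice at the node after C-k is never reached on this path, so it doesn't affect the outcome.)

(6, 2)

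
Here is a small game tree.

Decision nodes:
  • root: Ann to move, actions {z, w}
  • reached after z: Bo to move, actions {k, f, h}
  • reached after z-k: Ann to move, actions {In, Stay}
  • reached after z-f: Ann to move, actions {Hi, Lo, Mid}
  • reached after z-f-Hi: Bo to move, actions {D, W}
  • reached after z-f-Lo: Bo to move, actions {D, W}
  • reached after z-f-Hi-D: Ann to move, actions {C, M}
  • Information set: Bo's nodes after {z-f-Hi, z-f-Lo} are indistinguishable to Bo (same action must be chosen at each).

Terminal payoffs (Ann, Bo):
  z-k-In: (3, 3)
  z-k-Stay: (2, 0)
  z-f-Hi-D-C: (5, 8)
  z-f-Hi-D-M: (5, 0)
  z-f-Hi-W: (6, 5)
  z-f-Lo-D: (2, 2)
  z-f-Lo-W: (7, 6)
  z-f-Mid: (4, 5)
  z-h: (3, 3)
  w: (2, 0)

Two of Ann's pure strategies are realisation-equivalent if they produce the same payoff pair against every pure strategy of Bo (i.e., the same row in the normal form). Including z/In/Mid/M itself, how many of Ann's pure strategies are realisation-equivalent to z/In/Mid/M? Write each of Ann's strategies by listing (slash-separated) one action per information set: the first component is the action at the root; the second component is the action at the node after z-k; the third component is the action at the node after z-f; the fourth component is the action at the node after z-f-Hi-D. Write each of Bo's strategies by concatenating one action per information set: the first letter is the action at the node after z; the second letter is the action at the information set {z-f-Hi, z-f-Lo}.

2

Row for z/In/Mid/M (columns kD, kW, fD, fW, hD, hW): (3,3) (3,3) (4,5) (4,5) (3,3) (3,3).
Under z/In/Mid/M, Ann's choice at the node after z-f-Hi-D can never be reached regardless of what Bo does, so varying those choices leaves every outcome unchanged.
Holding the reachable choices fixed and varying the unreachable one freely already gives 2 equivalent strategies.
No other strategy reproduces this row, so those 2 are the full class: z/In/Mid/C, z/In/Mid/M.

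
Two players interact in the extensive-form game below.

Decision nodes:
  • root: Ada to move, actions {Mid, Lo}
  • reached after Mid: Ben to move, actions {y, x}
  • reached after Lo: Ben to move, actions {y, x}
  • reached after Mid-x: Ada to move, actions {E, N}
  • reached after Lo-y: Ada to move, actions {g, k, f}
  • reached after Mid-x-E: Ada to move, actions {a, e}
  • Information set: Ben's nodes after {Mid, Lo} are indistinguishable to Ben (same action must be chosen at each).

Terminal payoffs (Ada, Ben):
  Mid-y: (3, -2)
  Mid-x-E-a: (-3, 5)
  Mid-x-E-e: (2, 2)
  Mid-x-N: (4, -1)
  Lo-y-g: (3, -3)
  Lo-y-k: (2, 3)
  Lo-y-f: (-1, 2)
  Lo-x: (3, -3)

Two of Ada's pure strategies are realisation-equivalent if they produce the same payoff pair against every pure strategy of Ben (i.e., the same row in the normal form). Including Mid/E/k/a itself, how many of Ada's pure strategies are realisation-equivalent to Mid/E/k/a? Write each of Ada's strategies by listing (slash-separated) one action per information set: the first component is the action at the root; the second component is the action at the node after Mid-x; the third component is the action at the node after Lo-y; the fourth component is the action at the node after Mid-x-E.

Row for Mid/E/k/a (columns y, x): (3,-2) (-3,5).
Under Mid/E/k/a, Ada's choice at the node after Lo-y can never be reached regardless of what Ben does, so varying those choices leaves every outcome unchanged.
Holding the reachable choices fixed and varying the unreachable one freely already gives 3 equivalent strategies.
No other strategy reproduces this row, so those 3 are the full class: Mid/E/g/a, Mid/E/k/a, Mid/E/f/a.

3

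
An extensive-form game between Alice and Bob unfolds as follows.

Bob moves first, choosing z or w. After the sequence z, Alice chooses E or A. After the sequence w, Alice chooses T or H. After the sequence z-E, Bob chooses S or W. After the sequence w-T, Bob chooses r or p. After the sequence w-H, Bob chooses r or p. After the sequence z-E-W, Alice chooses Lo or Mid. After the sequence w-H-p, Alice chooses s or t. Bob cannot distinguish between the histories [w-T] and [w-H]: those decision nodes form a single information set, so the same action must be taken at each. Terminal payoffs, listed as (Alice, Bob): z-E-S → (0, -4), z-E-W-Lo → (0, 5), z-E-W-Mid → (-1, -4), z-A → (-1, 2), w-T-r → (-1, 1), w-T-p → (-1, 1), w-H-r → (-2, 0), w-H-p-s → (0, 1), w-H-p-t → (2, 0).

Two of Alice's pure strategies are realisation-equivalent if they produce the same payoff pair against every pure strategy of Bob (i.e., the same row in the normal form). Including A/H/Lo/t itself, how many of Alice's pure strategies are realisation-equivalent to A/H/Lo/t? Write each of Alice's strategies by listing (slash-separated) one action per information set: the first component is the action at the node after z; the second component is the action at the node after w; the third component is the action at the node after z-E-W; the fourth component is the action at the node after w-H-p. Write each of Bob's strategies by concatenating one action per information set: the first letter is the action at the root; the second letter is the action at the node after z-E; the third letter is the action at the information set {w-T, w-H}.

2

Row for A/H/Lo/t (columns zSr, zSp, zWr, zWp, wSr, wSp, wWr, wWp): (-1,2) (-1,2) (-1,2) (-1,2) (-2,0) (2,0) (-2,0) (2,0).
Under A/H/Lo/t, Alice's choice at the node after z-E-W can never be reached regardless of what Bob does, so varying those choices leaves every outcome unchanged.
Holding the reachable choices fixed and varying the unreachable one freely already gives 2 equivalent strategies.
No other strategy reproduces this row, so those 2 are the full class: A/H/Lo/t, A/H/Mid/t.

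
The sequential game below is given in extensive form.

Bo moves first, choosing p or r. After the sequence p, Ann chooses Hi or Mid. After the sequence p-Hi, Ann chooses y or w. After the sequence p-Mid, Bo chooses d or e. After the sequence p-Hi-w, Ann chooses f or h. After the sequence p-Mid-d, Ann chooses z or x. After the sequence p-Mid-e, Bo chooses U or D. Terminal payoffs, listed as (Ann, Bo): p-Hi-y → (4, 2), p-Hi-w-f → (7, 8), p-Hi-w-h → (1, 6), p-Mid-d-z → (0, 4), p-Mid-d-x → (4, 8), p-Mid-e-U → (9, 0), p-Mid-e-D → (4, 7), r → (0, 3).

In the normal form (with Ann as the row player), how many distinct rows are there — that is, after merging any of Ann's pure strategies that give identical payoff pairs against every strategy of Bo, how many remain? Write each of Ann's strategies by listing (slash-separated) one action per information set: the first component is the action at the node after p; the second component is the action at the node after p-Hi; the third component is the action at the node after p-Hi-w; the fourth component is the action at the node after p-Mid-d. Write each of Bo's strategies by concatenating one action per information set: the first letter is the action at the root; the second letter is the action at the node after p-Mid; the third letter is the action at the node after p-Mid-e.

Ann has 16 pure strategies: Hi/y/f/z, Hi/y/f/x, Hi/y/h/z, Hi/y/h/x, Hi/w/f/z, Hi/w/f/x, Hi/w/h/z, Hi/w/h/x, Mid/y/f/z, Mid/y/f/x, Mid/y/h/z, Mid/y/h/x, Mid/w/f/z, Mid/w/f/x, Mid/w/h/z, Mid/w/h/x. Columns: pdU, pdD, peU, peD, rdU, rdD, reU, reD.
{Hi/y/f/z, Hi/y/f/x, Hi/y/h/z, Hi/y/h/x} → row (4,2) (4,2) (4,2) (4,2) (0,3) (0,3) (0,3) (0,3)
{Hi/w/f/z, Hi/w/f/x} → row (7,8) (7,8) (7,8) (7,8) (0,3) (0,3) (0,3) (0,3)
{Hi/w/h/z, Hi/w/h/x} → row (1,6) (1,6) (1,6) (1,6) (0,3) (0,3) (0,3) (0,3)
{Mid/y/f/z, Mid/y/h/z, Mid/w/f/z, Mid/w/h/z} → row (0,4) (0,4) (9,0) (4,7) (0,3) (0,3) (0,3) (0,3)
{Mid/y/f/x, Mid/y/h/x, Mid/w/f/x, Mid/w/h/x} → row (4,8) (4,8) (9,0) (4,7) (0,3) (0,3) (0,3) (0,3)
That's 5 distinct rows out of 16 strategies.

5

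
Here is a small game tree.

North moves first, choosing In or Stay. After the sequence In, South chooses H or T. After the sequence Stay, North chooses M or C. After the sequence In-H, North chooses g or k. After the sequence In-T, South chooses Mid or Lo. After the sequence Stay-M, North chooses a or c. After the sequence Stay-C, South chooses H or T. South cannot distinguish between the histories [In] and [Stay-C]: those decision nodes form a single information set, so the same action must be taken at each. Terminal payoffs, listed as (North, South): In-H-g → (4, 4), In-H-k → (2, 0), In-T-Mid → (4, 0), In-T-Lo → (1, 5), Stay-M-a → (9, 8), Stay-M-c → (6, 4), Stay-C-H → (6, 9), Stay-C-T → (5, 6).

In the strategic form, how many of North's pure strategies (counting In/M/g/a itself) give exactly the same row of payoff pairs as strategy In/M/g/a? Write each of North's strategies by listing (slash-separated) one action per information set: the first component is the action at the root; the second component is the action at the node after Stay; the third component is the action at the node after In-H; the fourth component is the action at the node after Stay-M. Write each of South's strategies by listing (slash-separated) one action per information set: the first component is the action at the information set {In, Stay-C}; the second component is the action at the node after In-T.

Row for In/M/g/a (columns H/Mid, H/Lo, T/Mid, T/Lo): (4,4) (4,4) (4,0) (1,5).
Under In/M/g/a, North's choice at the node after Stay and at the node after Stay-M can never be reached regardless of what South does, so varying those choices leaves every outcome unchanged.
Holding the reachable choices fixed and varying the unreachable ones freely already gives 2 × 2 = 4 equivalent strategies.
No other strategy reproduces this row, so those 4 are the full class: In/M/g/a, In/M/g/c, In/C/g/a, In/C/g/c.

4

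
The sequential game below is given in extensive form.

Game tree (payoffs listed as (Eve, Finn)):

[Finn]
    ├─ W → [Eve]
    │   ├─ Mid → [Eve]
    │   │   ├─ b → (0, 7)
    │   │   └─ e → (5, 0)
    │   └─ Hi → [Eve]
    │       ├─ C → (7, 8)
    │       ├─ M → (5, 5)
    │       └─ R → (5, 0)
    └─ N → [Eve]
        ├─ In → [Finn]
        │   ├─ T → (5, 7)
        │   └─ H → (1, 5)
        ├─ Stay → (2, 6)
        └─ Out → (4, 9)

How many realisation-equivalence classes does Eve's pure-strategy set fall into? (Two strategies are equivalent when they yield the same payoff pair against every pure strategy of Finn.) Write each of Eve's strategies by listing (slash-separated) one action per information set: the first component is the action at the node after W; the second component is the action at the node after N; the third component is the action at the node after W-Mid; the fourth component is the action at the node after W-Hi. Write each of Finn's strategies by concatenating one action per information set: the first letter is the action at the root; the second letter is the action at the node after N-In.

12

Eve has 36 pure strategies: Mid/In/b/C, Mid/In/b/M, Mid/In/b/R, Mid/In/e/C, Mid/In/e/M, Mid/In/e/R, Mid/Stay/b/C, Mid/Stay/b/M, Mid/Stay/b/R, Mid/Stay/e/C, Mid/Stay/e/M, Mid/Stay/e/R, Mid/Out/b/C, Mid/Out/b/M, Mid/Out/b/R, Mid/Out/e/C, Mid/Out/e/M, Mid/Out/e/R, Hi/In/b/C, Hi/In/b/M, Hi/In/b/R, Hi/In/e/C, Hi/In/e/M, Hi/In/e/R, Hi/Stay/b/C, Hi/Stay/b/M, Hi/Stay/b/R, Hi/Stay/e/C, Hi/Stay/e/M, Hi/Stay/e/R, Hi/Out/b/C, Hi/Out/b/M, Hi/Out/b/R, Hi/Out/e/C, Hi/Out/e/M, Hi/Out/e/R. Columns: WT, WH, NT, NH.
{Mid/In/b/C, Mid/In/b/M, Mid/In/b/R} → row (0,7) (0,7) (5,7) (1,5)
{Mid/In/e/C, Mid/In/e/M, Mid/In/e/R, Hi/In/b/R, Hi/In/e/R} → row (5,0) (5,0) (5,7) (1,5)
{Mid/Stay/b/C, Mid/Stay/b/M, Mid/Stay/b/R} → row (0,7) (0,7) (2,6) (2,6)
{Mid/Stay/e/C, Mid/Stay/e/M, Mid/Stay/e/R, Hi/Stay/b/R, Hi/Stay/e/R} → row (5,0) (5,0) (2,6) (2,6)
{Mid/Out/b/C, Mid/Out/b/M, Mid/Out/b/R} → row (0,7) (0,7) (4,9) (4,9)
{Mid/Out/e/C, Mid/Out/e/M, Mid/Out/e/R, Hi/Out/b/R, Hi/Out/e/R} → row (5,0) (5,0) (4,9) (4,9)
{Hi/In/b/C, Hi/In/e/C} → row (7,8) (7,8) (5,7) (1,5)
{Hi/In/b/M, Hi/In/e/M} → row (5,5) (5,5) (5,7) (1,5)
{Hi/Stay/b/C, Hi/Stay/e/C} → row (7,8) (7,8) (2,6) (2,6)
{Hi/Stay/b/M, Hi/Stay/e/M} → row (5,5) (5,5) (2,6) (2,6)
{Hi/Out/b/C, Hi/Out/e/C} → row (7,8) (7,8) (4,9) (4,9)
{Hi/Out/b/M, Hi/Out/e/M} → row (5,5) (5,5) (4,9) (4,9)
That's 12 distinct rows out of 36 strategies.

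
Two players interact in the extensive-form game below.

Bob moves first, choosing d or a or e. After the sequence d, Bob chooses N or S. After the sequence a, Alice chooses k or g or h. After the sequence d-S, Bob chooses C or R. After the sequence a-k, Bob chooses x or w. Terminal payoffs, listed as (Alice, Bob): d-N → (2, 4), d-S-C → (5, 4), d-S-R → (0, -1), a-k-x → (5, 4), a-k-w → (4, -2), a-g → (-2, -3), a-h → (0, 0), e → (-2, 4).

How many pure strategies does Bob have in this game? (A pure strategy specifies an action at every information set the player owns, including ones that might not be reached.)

24

Bob owns the root with actions {d, a, e} — three choices.
Bob owns the node after d with actions {N, S} — two choices.
Bob owns the node after d-S with actions {C, R} — two choices.
Bob owns the node after a-k with actions {x, w} — two choices.
A pure strategy fixes one action at each information set independently, so the count is the product 3 × 2 × 2 × 2 = 24.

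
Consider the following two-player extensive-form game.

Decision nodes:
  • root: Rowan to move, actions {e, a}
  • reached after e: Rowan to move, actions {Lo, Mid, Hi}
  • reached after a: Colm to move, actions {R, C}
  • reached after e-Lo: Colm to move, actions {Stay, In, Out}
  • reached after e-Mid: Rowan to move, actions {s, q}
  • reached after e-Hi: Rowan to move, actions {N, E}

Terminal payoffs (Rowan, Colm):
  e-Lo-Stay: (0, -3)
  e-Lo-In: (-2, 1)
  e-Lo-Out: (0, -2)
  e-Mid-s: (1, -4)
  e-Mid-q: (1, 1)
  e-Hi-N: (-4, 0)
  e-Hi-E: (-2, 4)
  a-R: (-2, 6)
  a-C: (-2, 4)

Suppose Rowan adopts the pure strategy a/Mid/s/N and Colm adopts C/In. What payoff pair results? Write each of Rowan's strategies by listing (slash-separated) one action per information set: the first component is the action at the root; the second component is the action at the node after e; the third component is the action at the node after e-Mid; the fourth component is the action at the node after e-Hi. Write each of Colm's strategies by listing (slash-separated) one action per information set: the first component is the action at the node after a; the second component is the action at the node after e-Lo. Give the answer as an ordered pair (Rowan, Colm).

Trace the play path from the root:
  Rowan plays a
  Colm plays C at [a]
→ terminal payoff (-2, 4).
(Rowan's choice at the node after e is never reached on this path, so it doesn't affect the outcome.)

(-2, 4)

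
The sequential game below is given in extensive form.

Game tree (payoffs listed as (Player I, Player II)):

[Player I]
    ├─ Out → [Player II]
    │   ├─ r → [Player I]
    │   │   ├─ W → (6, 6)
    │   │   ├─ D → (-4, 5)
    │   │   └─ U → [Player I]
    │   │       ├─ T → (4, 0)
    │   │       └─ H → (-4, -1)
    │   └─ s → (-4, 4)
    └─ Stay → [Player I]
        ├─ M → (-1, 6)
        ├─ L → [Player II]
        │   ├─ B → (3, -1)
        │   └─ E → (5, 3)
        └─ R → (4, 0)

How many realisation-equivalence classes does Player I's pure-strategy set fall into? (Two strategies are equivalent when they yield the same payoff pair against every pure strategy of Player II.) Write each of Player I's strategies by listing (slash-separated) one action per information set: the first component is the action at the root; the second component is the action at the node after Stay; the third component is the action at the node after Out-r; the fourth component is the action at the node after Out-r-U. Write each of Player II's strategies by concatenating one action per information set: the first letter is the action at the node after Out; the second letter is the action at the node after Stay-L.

7

Player I has 36 pure strategies: Out/M/W/T, Out/M/W/H, Out/M/D/T, Out/M/D/H, Out/M/U/T, Out/M/U/H, Out/L/W/T, Out/L/W/H, Out/L/D/T, Out/L/D/H, Out/L/U/T, Out/L/U/H, Out/R/W/T, Out/R/W/H, Out/R/D/T, Out/R/D/H, Out/R/U/T, Out/R/U/H, Stay/M/W/T, Stay/M/W/H, Stay/M/D/T, Stay/M/D/H, Stay/M/U/T, Stay/M/U/H, Stay/L/W/T, Stay/L/W/H, Stay/L/D/T, Stay/L/D/H, Stay/L/U/T, Stay/L/U/H, Stay/R/W/T, Stay/R/W/H, Stay/R/D/T, Stay/R/D/H, Stay/R/U/T, Stay/R/U/H. Columns: rB, rE, sB, sE.
{Out/M/W/T, Out/M/W/H, Out/L/W/T, Out/L/W/H, Out/R/W/T, Out/R/W/H} → row (6,6) (6,6) (-4,4) (-4,4)
{Out/M/D/T, Out/M/D/H, Out/L/D/T, Out/L/D/H, Out/R/D/T, Out/R/D/H} → row (-4,5) (-4,5) (-4,4) (-4,4)
{Out/M/U/T, Out/L/U/T, Out/R/U/T} → row (4,0) (4,0) (-4,4) (-4,4)
{Out/M/U/H, Out/L/U/H, Out/R/U/H} → row (-4,-1) (-4,-1) (-4,4) (-4,4)
{Stay/M/W/T, Stay/M/W/H, Stay/M/D/T, Stay/M/D/H, Stay/M/U/T, Stay/M/U/H} → row (-1,6) (-1,6) (-1,6) (-1,6)
{Stay/L/W/T, Stay/L/W/H, Stay/L/D/T, Stay/L/D/H, Stay/L/U/T, Stay/L/U/H} → row (3,-1) (5,3) (3,-1) (5,3)
{Stay/R/W/T, Stay/R/W/H, Stay/R/D/T, Stay/R/D/H, Stay/R/U/T, Stay/R/U/H} → row (4,0) (4,0) (4,0) (4,0)
That's 7 distinct rows out of 36 strategies.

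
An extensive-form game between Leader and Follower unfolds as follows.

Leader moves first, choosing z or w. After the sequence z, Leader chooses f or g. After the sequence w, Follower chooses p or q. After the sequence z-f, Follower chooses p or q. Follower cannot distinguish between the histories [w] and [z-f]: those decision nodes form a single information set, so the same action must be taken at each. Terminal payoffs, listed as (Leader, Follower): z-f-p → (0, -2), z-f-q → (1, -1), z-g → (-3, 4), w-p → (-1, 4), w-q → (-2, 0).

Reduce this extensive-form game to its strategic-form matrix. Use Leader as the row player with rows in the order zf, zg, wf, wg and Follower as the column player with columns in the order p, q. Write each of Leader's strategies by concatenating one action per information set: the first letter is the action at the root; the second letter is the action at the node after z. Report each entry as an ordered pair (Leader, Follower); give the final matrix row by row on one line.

zf: (0,-2) (1,-1) | zg: (-3,4) (-3,4) | wf: (-1,4) (-2,0) | wg: (-1,4) (-2,0)

            p        q
  zf   (0,-2)   (1,-1)
  zg   (-3,4)   (-3,4)
  wf   (-1,4)   (-2,0)
  wg   (-1,4)   (-2,0)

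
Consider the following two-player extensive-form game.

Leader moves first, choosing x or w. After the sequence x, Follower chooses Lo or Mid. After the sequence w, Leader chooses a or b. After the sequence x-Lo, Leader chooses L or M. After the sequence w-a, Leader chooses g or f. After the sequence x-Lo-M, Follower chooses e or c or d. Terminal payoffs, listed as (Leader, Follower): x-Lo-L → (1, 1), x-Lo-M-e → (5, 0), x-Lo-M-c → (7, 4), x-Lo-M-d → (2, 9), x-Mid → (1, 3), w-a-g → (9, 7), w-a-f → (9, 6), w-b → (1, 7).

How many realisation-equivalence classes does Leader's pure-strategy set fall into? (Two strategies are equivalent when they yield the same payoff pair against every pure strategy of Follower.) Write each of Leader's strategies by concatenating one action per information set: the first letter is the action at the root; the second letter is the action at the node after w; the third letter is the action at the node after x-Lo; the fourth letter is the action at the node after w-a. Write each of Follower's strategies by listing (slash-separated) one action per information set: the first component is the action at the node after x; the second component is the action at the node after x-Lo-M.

5

Leader has 16 pure strategies: xaLg, xaLf, xaMg, xaMf, xbLg, xbLf, xbMg, xbMf, waLg, waLf, waMg, waMf, wbLg, wbLf, wbMg, wbMf. Columns: Lo/e, Lo/c, Lo/d, Mid/e, Mid/c, Mid/d.
{xaLg, xaLf, xbLg, xbLf} → row (1,1) (1,1) (1,1) (1,3) (1,3) (1,3)
{xaMg, xaMf, xbMg, xbMf} → row (5,0) (7,4) (2,9) (1,3) (1,3) (1,3)
{waLg, waMg} → row (9,7) (9,7) (9,7) (9,7) (9,7) (9,7)
{waLf, waMf} → row (9,6) (9,6) (9,6) (9,6) (9,6) (9,6)
{wbLg, wbLf, wbMg, wbMf} → row (1,7) (1,7) (1,7) (1,7) (1,7) (1,7)
That's 5 distinct rows out of 16 strategies.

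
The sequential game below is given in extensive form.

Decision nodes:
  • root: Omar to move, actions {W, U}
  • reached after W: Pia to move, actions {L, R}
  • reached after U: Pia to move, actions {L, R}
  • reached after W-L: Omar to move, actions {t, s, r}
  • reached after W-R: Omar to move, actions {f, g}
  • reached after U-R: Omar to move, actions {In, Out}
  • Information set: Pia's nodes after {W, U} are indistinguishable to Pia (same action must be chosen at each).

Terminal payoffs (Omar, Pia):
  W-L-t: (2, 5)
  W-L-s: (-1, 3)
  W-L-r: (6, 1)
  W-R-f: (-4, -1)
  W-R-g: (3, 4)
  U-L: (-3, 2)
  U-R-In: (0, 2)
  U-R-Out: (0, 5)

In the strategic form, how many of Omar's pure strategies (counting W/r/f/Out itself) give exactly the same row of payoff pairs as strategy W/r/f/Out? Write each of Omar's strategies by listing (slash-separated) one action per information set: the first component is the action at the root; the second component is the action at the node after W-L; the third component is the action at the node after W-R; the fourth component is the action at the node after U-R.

Row for W/r/f/Out (columns L, R): (6,1) (-4,-1).
Under W/r/f/Out, Omar's choice at the node after U-R can never be reached regardless of what Pia does, so varying those choices leaves every outcome unchanged.
Holding the reachable choices fixed and varying the unreachable one freely already gives 2 equivalent strategies.
No other strategy reproduces this row, so those 2 are the full class: W/r/f/In, W/r/f/Out.

2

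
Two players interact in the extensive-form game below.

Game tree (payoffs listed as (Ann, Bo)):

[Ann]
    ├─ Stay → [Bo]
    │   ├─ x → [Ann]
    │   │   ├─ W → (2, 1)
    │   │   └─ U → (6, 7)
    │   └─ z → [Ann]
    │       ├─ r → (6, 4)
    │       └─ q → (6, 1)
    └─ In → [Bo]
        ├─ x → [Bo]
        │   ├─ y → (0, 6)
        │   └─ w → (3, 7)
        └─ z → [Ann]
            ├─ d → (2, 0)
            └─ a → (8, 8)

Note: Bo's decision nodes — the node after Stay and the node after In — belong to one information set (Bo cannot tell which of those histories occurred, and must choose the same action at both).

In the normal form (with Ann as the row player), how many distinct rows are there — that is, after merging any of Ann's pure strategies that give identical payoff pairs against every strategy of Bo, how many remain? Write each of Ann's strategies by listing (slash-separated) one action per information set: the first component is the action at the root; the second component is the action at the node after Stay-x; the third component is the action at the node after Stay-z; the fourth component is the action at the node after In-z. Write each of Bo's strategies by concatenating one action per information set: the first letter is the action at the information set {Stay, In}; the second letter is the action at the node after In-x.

6

Ann has 16 pure strategies: Stay/W/r/d, Stay/W/r/a, Stay/W/q/d, Stay/W/q/a, Stay/U/r/d, Stay/U/r/a, Stay/U/q/d, Stay/U/q/a, In/W/r/d, In/W/r/a, In/W/q/d, In/W/q/a, In/U/r/d, In/U/r/a, In/U/q/d, In/U/q/a. Columns: xy, xw, zy, zw.
{Stay/W/r/d, Stay/W/r/a} → row (2,1) (2,1) (6,4) (6,4)
{Stay/W/q/d, Stay/W/q/a} → row (2,1) (2,1) (6,1) (6,1)
{Stay/U/r/d, Stay/U/r/a} → row (6,7) (6,7) (6,4) (6,4)
{Stay/U/q/d, Stay/U/q/a} → row (6,7) (6,7) (6,1) (6,1)
{In/W/r/d, In/W/q/d, In/U/r/d, In/U/q/d} → row (0,6) (3,7) (2,0) (2,0)
{In/W/r/a, In/W/q/a, In/U/r/a, In/U/q/a} → row (0,6) (3,7) (8,8) (8,8)
That's 6 distinct rows out of 16 strategies.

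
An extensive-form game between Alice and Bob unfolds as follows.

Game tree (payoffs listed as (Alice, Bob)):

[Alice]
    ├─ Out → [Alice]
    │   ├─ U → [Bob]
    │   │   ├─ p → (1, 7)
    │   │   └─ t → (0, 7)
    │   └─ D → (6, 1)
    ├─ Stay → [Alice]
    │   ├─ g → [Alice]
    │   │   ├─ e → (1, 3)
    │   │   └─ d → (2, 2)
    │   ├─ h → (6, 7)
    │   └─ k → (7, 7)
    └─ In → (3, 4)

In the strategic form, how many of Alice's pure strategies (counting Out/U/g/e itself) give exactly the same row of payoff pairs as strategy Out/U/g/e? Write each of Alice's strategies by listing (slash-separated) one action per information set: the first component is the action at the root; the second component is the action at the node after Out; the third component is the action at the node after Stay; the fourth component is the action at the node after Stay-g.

Row for Out/U/g/e (columns p, t): (1,7) (0,7).
Under Out/U/g/e, Alice's choice at the node after Stay and at the node after Stay-g can never be reached regardless of what Bob does, so varying those choices leaves every outcome unchanged.
Holding the reachable choices fixed and varying the unreachable ones freely already gives 3 × 2 = 6 equivalent strategies.
No other strategy reproduces this row, so those 6 are the full class: Out/U/g/e, Out/U/g/d, Out/U/h/e, Out/U/h/d, Out/U/k/e, Out/U/k/d.

6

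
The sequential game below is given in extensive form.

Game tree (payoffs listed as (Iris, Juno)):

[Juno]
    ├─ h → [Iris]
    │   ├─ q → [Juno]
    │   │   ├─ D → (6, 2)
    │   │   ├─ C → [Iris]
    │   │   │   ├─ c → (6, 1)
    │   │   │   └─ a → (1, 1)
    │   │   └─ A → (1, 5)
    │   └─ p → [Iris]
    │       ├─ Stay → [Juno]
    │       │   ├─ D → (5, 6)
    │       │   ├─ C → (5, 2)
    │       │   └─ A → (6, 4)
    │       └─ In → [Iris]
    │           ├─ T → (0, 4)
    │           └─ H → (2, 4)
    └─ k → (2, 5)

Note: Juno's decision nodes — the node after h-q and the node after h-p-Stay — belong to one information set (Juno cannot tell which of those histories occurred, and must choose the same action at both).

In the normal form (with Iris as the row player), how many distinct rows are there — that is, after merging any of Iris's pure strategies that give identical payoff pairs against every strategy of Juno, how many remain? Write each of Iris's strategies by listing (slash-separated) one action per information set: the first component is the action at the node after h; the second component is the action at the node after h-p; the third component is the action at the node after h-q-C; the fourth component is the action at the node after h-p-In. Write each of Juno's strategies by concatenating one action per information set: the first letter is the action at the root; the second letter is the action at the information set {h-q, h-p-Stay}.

5

Iris has 16 pure strategies: q/Stay/c/T, q/Stay/c/H, q/Stay/a/T, q/Stay/a/H, q/In/c/T, q/In/c/H, q/In/a/T, q/In/a/H, p/Stay/c/T, p/Stay/c/H, p/Stay/a/T, p/Stay/a/H, p/In/c/T, p/In/c/H, p/In/a/T, p/In/a/H. Columns: hD, hC, hA, kD, kC, kA.
{q/Stay/c/T, q/Stay/c/H, q/In/c/T, q/In/c/H} → row (6,2) (6,1) (1,5) (2,5) (2,5) (2,5)
{q/Stay/a/T, q/Stay/a/H, q/In/a/T, q/In/a/H} → row (6,2) (1,1) (1,5) (2,5) (2,5) (2,5)
{p/Stay/c/T, p/Stay/c/H, p/Stay/a/T, p/Stay/a/H} → row (5,6) (5,2) (6,4) (2,5) (2,5) (2,5)
{p/In/c/T, p/In/a/T} → row (0,4) (0,4) (0,4) (2,5) (2,5) (2,5)
{p/In/c/H, p/In/a/H} → row (2,4) (2,4) (2,4) (2,5) (2,5) (2,5)
That's 5 distinct rows out of 16 strategies.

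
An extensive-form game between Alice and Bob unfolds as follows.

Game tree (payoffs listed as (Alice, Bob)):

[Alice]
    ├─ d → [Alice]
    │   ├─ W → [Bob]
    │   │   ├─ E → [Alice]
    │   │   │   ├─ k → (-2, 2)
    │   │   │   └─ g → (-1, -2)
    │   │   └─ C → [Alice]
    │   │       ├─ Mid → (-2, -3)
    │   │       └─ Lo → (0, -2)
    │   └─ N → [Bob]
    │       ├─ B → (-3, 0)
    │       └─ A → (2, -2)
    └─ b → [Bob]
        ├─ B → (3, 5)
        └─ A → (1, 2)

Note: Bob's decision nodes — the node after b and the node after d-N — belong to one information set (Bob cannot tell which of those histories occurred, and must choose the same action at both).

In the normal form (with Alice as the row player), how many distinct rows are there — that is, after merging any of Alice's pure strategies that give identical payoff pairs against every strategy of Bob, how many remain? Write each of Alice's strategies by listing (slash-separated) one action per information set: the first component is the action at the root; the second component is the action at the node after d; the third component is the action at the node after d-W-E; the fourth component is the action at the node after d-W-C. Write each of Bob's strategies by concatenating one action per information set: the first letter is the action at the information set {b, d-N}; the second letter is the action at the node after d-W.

Alice has 16 pure strategies: d/W/k/Mid, d/W/k/Lo, d/W/g/Mid, d/W/g/Lo, d/N/k/Mid, d/N/k/Lo, d/N/g/Mid, d/N/g/Lo, b/W/k/Mid, b/W/k/Lo, b/W/g/Mid, b/W/g/Lo, b/N/k/Mid, b/N/k/Lo, b/N/g/Mid, b/N/g/Lo. Columns: BE, BC, AE, AC.
{d/W/k/Mid} → row (-2,2) (-2,-3) (-2,2) (-2,-3)
{d/W/k/Lo} → row (-2,2) (0,-2) (-2,2) (0,-2)
{d/W/g/Mid} → row (-1,-2) (-2,-3) (-1,-2) (-2,-3)
{d/W/g/Lo} → row (-1,-2) (0,-2) (-1,-2) (0,-2)
{d/N/k/Mid, d/N/k/Lo, d/N/g/Mid, d/N/g/Lo} → row (-3,0) (-3,0) (2,-2) (2,-2)
{b/W/k/Mid, b/W/k/Lo, b/W/g/Mid, b/W/g/Lo, b/N/k/Mid, b/N/k/Lo, b/N/g/Mid, b/N/g/Lo} → row (3,5) (3,5) (1,2) (1,2)
That's 6 distinct rows out of 16 strategies.

6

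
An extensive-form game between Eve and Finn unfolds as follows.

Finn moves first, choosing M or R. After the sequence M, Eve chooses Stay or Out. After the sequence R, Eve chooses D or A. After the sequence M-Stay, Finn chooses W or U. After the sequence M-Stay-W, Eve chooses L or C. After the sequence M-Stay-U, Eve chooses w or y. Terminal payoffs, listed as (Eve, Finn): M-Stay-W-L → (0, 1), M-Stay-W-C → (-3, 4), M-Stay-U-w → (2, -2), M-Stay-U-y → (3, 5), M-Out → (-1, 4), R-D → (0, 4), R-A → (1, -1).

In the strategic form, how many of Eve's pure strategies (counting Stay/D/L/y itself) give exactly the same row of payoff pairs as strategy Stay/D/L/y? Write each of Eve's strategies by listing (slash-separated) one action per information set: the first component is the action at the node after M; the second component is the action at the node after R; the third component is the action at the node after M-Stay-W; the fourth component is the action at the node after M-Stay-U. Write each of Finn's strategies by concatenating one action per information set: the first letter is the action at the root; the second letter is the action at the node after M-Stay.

1

Row for Stay/D/L/y (columns MW, MU, RW, RU): (0,1) (3,5) (0,4) (0,4).
Every one of Eve's information sets is on the play path for some reply by Finn when Eve follows Stay/D/L/y.
Changing the action at any of them therefore changes at least one column, so only Stay/D/L/y itself gives this row.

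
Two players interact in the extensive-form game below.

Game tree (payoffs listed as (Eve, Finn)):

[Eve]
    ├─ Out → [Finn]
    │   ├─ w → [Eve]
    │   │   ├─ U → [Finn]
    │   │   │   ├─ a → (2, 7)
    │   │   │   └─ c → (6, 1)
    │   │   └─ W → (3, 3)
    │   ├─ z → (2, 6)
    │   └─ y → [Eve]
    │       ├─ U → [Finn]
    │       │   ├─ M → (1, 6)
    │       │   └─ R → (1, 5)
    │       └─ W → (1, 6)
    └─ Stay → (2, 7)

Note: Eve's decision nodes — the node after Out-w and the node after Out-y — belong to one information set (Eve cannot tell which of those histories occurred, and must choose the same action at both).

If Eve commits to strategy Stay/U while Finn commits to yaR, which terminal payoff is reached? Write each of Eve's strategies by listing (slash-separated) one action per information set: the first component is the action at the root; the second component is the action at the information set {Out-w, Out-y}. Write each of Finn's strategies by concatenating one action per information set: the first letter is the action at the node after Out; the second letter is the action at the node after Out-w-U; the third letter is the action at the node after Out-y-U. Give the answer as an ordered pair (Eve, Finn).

(2, 7)

Trace the play path from the root:
  Eve plays Stay
→ terminal payoff (2, 7).
(Eve's choice at the information set {Out-w, Out-y} is never reached on this path, so it doesn't affect the outcome.)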